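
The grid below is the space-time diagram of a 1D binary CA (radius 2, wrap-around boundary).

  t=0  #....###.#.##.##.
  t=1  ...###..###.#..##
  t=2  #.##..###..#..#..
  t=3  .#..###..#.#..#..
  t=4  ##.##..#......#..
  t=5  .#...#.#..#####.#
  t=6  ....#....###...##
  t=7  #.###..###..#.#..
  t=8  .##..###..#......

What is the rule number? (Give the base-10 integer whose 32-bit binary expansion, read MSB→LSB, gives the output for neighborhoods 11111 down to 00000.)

  ##### -> .   bit 31 = 0  t=5,i=12
  ####. -> .   bit 30 = 0  t=5,i=13
  ###.# -> .   bit 29 = 0  t=0,i=7
  ###.. -> .   bit 28 = 0  t=1,i=5
  ##.## -> .   bit 27 = 0  t=0,i=13
  ##.#. -> #   bit 26 = 1  t=0,i=8
  ##..# -> #   bit 25 = 1  t=1,i=6
  ##... -> #   bit 24 = 1  t=1,i=0
  #.### -> #   bit 23 = 1  t=7,i=2
  #.##. -> .   bit 22 = 0  t=0,i=11
  #.#.# -> #   bit 21 = 1  t=0,i=9
  #.#.. -> .   bit 20 = 0  t=0,i=0
  #..## -> #   bit 19 = 1  t=1,i=7
  #..#. -> .   bit 18 = 0  t=2,i=10
  #...# -> .   bit 17 = 0  t=1,i=1
  #.... -> .   bit 16 = 0  t=0,i=2
  .#### -> #   bit 15 = 1  t=5,i=11
  .###. -> .   bit 14 = 0  t=0,i=6
  .##.# -> #   bit 13 = 1  t=0,i=12
  .##.. -> .   bit 12 = 0  t=1,i=16
  .#.## -> #   bit 11 = 1  t=0,i=10
  .#.#. -> .   bit 10 = 0  t=3,i=10
  .#..# -> .   bit 9 = 0  t=1,i=13
  .#... -> .   bit 8 = 0  t=0,i=1
  ..### -> #   bit 7 = 1  t=0,i=5
  ..##. -> .   bit 6 = 0  t=1,i=15
  ..#.# -> .   bit 5 = 0  t=2,i=0
  ..#.. -> #   bit 4 = 1  t=2,i=11
  ...## -> #   bit 3 = 1  t=0,i=4
  ...#. -> #   bit 2 = 1  t=3,i=0
  ....# -> #   bit 1 = 1  t=0,i=3
  ..... -> #   bit 0 = 1  t=4,i=10
  bits 00000111101010001010100010011111 = 128493727

128493727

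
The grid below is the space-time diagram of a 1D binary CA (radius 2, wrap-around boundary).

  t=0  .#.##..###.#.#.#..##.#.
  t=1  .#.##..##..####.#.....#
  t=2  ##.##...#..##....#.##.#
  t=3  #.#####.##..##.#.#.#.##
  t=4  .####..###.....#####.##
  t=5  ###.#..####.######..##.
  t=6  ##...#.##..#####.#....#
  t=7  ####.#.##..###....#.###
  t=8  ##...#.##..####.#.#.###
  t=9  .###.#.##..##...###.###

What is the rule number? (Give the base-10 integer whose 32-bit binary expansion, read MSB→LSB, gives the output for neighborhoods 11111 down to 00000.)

  [31] ##### => #  t=3,i=4
  [30] ####. => .  t=1,i=13
  [29] ###.# => .  t=0,i=9
  [28] ###.. => #  t=4,i=4
  [27] ##.## => #  t=2,i=2
  [26] ##.#. => .  t=0,i=10
  [25] ##..# => .  t=0,i=5
  [24] ##... => #  t=2,i=5
  [23] #.### => #  t=2,i=22
  [22] #.##. => #  t=0,i=3
  [21] #.#.# => #  t=0,i=11
  [20] #.#.. => .  t=0,i=15
  [19] #..## => .  t=0,i=6
  [18] #..#. => .  t=0,i=0
  [17] #...# => #  t=2,i=6
  [16] #.... => .  t=1,i=18
  [15] .#### => #  t=1,i=12
  [14] .###. => #  t=0,i=8
  [13] .##.# => .  t=0,i=19
  [12] .##.. => #  t=0,i=4
  [11] .#.## => .  t=0,i=2
  [10] .#.#. => #  t=0,i=12
  [9] .#..# => #  t=0,i=16
  [8] .#... => #  t=1,i=17
  [7] ..### => #  t=0,i=7
  [6] ..##. => .  t=0,i=18
  [5] ..#.# => #  t=0,i=1
  [4] ..#.. => #  t=2,i=8
  [3] ...## => #  t=4,i=14
  [2] ...#. => .  t=1,i=21
  [1] ....# => #  t=1,i=20
  [0] ..... => #  t=1,i=19
  bits 10011001111000101101011110111011 = 2581780411

2581780411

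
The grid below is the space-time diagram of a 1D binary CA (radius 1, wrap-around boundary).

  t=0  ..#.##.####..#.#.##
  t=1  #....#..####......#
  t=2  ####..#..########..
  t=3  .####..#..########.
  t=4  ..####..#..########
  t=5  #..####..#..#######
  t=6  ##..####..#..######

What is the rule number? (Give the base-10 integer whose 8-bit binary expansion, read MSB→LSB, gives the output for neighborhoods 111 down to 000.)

209

  nb ###: next=#  (t=0,i=8, bit7=1)
  nb ##.: next=#  (t=0,i=5, bit6=1)
  nb #.#: next=.  (t=0,i=3, bit5=0)
  nb #..: next=#  (t=0,i=0, bit4=1)
  nb .##: next=.  (t=0,i=4, bit3=0)
  nb .#.: next=.  (t=0,i=2, bit2=0)
  nb ..#: next=.  (t=0,i=1, bit1=0)
  nb ...: next=#  (t=1,i=2, bit0=1)
  bits 11010001 = 209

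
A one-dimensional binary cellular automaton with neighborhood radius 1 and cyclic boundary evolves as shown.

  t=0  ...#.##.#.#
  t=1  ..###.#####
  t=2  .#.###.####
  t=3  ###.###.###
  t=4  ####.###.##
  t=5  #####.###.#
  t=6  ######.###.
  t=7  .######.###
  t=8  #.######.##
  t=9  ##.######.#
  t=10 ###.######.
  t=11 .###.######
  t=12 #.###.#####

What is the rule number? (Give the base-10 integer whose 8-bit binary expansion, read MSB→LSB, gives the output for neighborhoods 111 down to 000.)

230

  ### -> #   bit 7 = 1  t=1,i=3
  ##. -> #   bit 6 = 1  t=0,i=6
  #.# -> #   bit 5 = 1  t=0,i=4
  #.. -> .   bit 4 = 0  t=0,i=0
  .## -> .   bit 3 = 0  t=0,i=5
  .#. -> #   bit 2 = 1  t=0,i=3
  ..# -> #   bit 1 = 1  t=0,i=2
  ... -> .   bit 0 = 0  t=0,i=1
  bits 11100110 = 230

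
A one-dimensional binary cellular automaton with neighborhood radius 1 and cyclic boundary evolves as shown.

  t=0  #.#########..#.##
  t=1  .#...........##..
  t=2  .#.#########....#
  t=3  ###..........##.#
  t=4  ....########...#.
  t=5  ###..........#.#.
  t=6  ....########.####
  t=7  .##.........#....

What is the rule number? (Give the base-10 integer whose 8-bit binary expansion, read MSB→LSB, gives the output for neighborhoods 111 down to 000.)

37

  ### -> .   bit 7 = 0  t=0,i=3
  ##. -> .   bit 6 = 0  t=0,i=0
  #.# -> #   bit 5 = 1  t=0,i=1
  #.. -> .   bit 4 = 0  t=0,i=11
  .## -> .   bit 3 = 0  t=0,i=2
  .#. -> #   bit 2 = 1  t=0,i=13
  ..# -> .   bit 1 = 0  t=0,i=12
  ... -> #   bit 0 = 1  t=1,i=3
  bits 00100101 = 37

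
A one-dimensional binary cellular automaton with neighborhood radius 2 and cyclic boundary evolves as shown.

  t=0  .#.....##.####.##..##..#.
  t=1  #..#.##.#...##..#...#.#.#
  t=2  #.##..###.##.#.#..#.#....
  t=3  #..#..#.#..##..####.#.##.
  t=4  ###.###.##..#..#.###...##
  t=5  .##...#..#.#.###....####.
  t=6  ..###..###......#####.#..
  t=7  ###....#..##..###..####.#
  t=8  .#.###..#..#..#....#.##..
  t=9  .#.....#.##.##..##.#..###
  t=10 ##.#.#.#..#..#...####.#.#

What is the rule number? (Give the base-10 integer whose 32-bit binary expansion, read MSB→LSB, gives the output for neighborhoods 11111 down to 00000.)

1696019114

  [31] ##### => .  t=4,i=0
  [30] ####. => #  t=0,i=12
  [29] ###.# => #  t=0,i=13
  [28] ###.. => .  t=4,i=19
  [27] ##.## => .  t=0,i=9
  [26] ##.#. => #  t=1,i=7
  [25] ##..# => .  t=0,i=17
  [24] ##... => #  t=4,i=20
  [23] #.### => .  t=0,i=10
  [22] #.##. => .  t=0,i=15
  [21] #.#.# => .  t=1,i=22
  [20] #.#.. => #  t=1,i=8
  [19] #..## => .  t=0,i=18
  [18] #..#. => #  t=0,i=0
  [17] #...# => #  t=1,i=10
  [16] #.... => #  t=0,i=3
  [15] .#### => .  t=0,i=11
  [14] .###. => .  t=2,i=7
  [13] .##.# => #  t=0,i=8
  [12] .##.. => #  t=0,i=16
  [11] .#.## => .  t=1,i=4
  [10] .#.#. => .  t=1,i=21
  [9] .#..# => #  t=0,i=24
  [8] .#... => .  t=0,i=2
  [7] ..### => #  t=2,i=6
  [6] ..##. => .  t=0,i=7
  [5] ..#.# => #  t=1,i=3
  [4] ..#.. => .  t=0,i=1
  [3] ...## => #  t=0,i=6
  [2] ...#. => .  t=1,i=19
  [1] ....# => #  t=0,i=5
  [0] ..... => .  t=0,i=4
  bits 01100101000101110011001010101010 = 1696019114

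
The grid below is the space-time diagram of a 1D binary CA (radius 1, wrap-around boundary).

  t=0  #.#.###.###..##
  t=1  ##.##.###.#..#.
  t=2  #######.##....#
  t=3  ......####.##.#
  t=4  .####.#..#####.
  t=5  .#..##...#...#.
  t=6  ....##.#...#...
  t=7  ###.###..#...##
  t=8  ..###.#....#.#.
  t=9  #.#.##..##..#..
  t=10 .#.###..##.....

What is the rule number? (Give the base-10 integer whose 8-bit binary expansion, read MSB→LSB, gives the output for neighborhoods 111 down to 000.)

105

  ###|.  b7=0 t=0,i=5
  ##.|#  b6=1 t=0,i=0
  #.#|#  b5=1 t=0,i=1
  #..|.  b4=0 t=0,i=11
  .##|#  b3=1 t=0,i=4
  .#.|.  b2=0 t=0,i=2
  ..#|.  b1=0 t=0,i=12
  ...|#  b0=1 t=2,i=11
  bits 01101001 = 105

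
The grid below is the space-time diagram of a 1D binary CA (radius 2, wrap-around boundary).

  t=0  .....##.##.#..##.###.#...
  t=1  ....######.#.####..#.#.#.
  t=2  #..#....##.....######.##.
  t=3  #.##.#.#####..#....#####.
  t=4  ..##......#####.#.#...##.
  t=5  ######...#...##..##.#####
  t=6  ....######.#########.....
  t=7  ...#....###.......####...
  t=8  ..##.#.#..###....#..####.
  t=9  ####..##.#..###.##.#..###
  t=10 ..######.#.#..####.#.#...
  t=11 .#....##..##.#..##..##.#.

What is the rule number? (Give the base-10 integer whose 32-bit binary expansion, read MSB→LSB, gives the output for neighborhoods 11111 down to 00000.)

  #####|.  b31=0 t=1,i=6
  ####.|#  b30=1 t=1,i=8
  ###.#|#  b29=1 t=0,i=19
  ###..|#  b28=1 t=1,i=16
  ##.##|#  b27=1 t=0,i=7
  ##.#.|.  b26=0 t=0,i=10
  ##..#|#  b25=1 t=1,i=17
  ##...|#  b24=1 t=2,i=10
  #.###|.  b23=0 t=0,i=17
  #.##.|#  b22=1 t=0,i=8
  #.#.#|.  b21=0 t=1,i=11
  #.#..|#  b20=1 t=0,i=11
  #..##|#  b19=1 t=0,i=13
  #..#.|#  b18=1 t=1,i=18
  #...#|#  b17=1 t=4,i=0
  #....|#  b16=1 t=0,i=23
  .####|.  b15=0 t=1,i=5
  .###.|.  b14=0 t=0,i=18
  .##.#|#  b13=1 t=0,i=6
  .##..|#  b12=1 t=2,i=9
  .#.##|.  b11=0 t=1,i=12
  .#.#.|#  b10=1 t=1,i=20
  .#..#|.  b9=0 t=0,i=12
  .#...|.  b8=0 t=0,i=22
  ..###|.  b7=0 t=1,i=4
  ..##.|#  b6=1 t=0,i=5
  ..#.#|#  b5=1 t=1,i=19
  ..#..|#  b4=1 t=2,i=3
  ...##|#  b3=1 t=0,i=4
  ...#.|#  b2=1 t=5,i=8
  ....#|.  b1=0 t=0,i=3
  .....|.  b0=0 t=0,i=0
  bits 01111011010111110011010001111100 = 2069836924

2069836924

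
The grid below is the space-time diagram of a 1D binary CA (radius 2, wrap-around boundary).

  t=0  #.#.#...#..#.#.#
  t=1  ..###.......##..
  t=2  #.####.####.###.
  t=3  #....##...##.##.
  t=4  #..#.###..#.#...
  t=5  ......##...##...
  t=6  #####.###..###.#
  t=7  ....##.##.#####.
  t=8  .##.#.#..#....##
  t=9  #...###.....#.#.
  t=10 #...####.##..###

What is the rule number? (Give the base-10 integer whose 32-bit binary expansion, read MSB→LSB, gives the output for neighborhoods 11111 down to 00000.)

  nb #####: next=.  (t=6,i=1, bit31=0)
  nb ####.: next=.  (t=2,i=4, bit30=0)
  nb ###.#: next=#  (t=2,i=5, bit29=1)
  nb ###..: next=#  (t=1,i=4, bit28=1)
  nb ##.##: next=#  (t=2,i=6, bit27=1)
  nb ##.#.: next=.  (t=0,i=1, bit26=0)
  nb ##..#: next=.  (t=4,i=8, bit25=0)
  nb ##...: next=#  (t=1,i=5, bit24=1)
  nb #.###: next=.  (t=2,i=2, bit23=0)
  nb #.##.: next=.  (t=0,i=15, bit22=0)
  nb #.#.#: next=#  (t=0,i=2, bit21=1)
  nb #.#..: next=#  (t=0,i=4, bit20=1)
  nb #..##: next=#  (t=6,i=10, bit19=1)
  nb #..#.: next=.  (t=0,i=10, bit18=0)
  nb #...#: next=.  (t=0,i=6, bit17=0)
  nb #....: next=.  (t=1,i=6, bit16=0)
  nb .####: next=.  (t=2,i=3, bit15=0)
  nb .###.: next=#  (t=1,i=3, bit14=1)
  nb .##.#: next=.  (t=0,i=0, bit13=0)
  nb .##..: next=#  (t=1,i=13, bit12=1)
  nb .#.##: next=.  (t=0,i=14, bit11=0)
  nb .#.#.: next=#  (t=0,i=3, bit10=1)
  nb .#..#: next=.  (t=0,i=9, bit9=0)
  nb .#...: next=.  (t=0,i=5, bit8=0)
  nb ..###: next=#  (t=1,i=2, bit7=1)
  nb ..##.: next=#  (t=1,i=12, bit6=1)
  nb ..#.#: next=.  (t=0,i=11, bit5=0)
  nb ..#..: next=.  (t=0,i=8, bit4=0)
  nb ...##: next=.  (t=1,i=1, bit3=0)
  nb ...#.: next=.  (t=0,i=7, bit2=0)
  nb ....#: next=#  (t=1,i=0, bit1=1)
  nb .....: next=#  (t=1,i=7, bit0=1)
  bits 00111001001110000101010011000011 = 959993027

959993027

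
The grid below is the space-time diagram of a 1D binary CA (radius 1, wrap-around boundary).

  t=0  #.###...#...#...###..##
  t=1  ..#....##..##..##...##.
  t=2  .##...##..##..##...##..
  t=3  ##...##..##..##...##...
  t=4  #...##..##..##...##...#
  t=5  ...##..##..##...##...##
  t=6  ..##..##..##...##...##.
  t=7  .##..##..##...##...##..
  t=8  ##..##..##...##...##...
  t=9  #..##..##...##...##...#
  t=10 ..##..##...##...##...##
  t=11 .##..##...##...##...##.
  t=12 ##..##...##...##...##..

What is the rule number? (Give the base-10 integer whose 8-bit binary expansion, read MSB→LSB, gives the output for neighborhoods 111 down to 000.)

14

  ###|.  b7=0 t=0,i=3
  ##.|.  b6=0 t=0,i=0
  #.#|.  b5=0 t=0,i=1
  #..|.  b4=0 t=0,i=5
  .##|#  b3=1 t=0,i=2
  .#.|#  b2=1 t=0,i=8
  ..#|#  b1=1 t=0,i=7
  ...|.  b0=0 t=0,i=6
  bits 00001110 = 14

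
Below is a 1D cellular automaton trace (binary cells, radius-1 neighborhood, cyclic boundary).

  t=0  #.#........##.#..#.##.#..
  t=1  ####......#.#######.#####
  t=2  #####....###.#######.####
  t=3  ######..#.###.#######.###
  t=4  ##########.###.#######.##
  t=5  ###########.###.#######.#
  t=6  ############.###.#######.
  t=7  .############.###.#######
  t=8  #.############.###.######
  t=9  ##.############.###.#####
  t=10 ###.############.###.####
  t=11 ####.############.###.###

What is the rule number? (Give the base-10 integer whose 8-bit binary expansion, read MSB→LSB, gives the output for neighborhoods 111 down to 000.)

  nb ###: next=#  (t=1,i=0, bit7=1)
  nb ##.: next=#  (t=0,i=12, bit6=1)
  nb #.#: next=#  (t=0,i=1, bit5=1)
  nb #..: next=#  (t=0,i=3, bit4=1)
  nb .##: next=.  (t=0,i=11, bit3=0)
  nb .#.: next=#  (t=0,i=0, bit2=1)
  nb ..#: next=#  (t=0,i=10, bit1=1)
  nb ...: next=.  (t=0,i=4, bit0=0)
  bits 11110110 = 246

246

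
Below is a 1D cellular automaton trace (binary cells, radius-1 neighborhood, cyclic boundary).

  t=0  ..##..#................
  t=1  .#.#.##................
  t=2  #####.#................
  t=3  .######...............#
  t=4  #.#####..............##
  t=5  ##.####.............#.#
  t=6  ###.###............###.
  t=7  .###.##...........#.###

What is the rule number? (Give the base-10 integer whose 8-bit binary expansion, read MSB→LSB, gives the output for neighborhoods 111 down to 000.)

230

  nb ###: next=#  (t=2,i=1, bit7=1)
  nb ##.: next=#  (t=0,i=3, bit6=1)
  nb #.#: next=#  (t=1,i=2, bit5=1)
  nb #..: next=.  (t=0,i=4, bit4=0)
  nb .##: next=.  (t=0,i=2, bit3=0)
  nb .#.: next=#  (t=0,i=6, bit2=1)
  nb ..#: next=#  (t=0,i=1, bit1=1)
  nb ...: next=.  (t=0,i=0, bit0=0)
  bits 11100110 = 230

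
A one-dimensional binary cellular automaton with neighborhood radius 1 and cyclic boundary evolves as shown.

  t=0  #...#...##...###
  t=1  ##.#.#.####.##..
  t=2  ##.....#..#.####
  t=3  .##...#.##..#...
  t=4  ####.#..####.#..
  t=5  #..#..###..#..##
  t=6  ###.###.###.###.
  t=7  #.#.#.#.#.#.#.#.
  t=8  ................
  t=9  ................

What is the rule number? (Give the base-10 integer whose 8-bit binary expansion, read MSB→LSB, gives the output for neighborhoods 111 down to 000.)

90

  ###|.  b7=0 t=0,i=14
  ##.|#  b6=1 t=0,i=0
  #.#|.  b5=0 t=1,i=2
  #..|#  b4=1 t=0,i=1
  .##|#  b3=1 t=0,i=8
  .#.|.  b2=0 t=0,i=4
  ..#|#  b1=1 t=0,i=3
  ...|.  b0=0 t=0,i=2
  bits 01011010 = 90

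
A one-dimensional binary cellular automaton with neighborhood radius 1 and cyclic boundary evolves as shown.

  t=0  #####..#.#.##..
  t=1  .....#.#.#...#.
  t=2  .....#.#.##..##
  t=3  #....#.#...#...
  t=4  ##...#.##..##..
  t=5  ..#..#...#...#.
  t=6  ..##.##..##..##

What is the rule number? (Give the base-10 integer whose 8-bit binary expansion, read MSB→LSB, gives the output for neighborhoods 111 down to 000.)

20

  ### -> .   bit 7 = 0  t=0,i=1
  ##. -> .   bit 6 = 0  t=0,i=4
  #.# -> .   bit 5 = 0  t=0,i=8
  #.. -> #   bit 4 = 1  t=0,i=5
  .## -> .   bit 3 = 0  t=0,i=0
  .#. -> #   bit 2 = 1  t=0,i=7
  ..# -> .   bit 1 = 0  t=0,i=6
  ... -> .   bit 0 = 0  t=1,i=0
  bits 00010100 = 20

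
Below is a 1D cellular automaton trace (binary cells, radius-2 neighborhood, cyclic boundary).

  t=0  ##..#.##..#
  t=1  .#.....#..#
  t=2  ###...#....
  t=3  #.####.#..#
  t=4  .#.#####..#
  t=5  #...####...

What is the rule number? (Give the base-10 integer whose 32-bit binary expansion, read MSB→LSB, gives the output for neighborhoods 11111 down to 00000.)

  ##### -> #   bit 31 = 1  t=4,i=5
  ####. -> #   bit 30 = 1  t=3,i=4
  ###.# -> #   bit 29 = 1  t=3,i=5
  ###.. -> #   bit 28 = 1  t=0,i=1
  ##.## -> #   bit 27 = 1  t=3,i=1
  ##.#. -> #   bit 26 = 1  t=3,i=6
  ##..# -> .   bit 25 = 0  t=0,i=2
  ##... -> #   bit 24 = 1  t=2,i=3
  #.### -> .   bit 23 = 0  t=3,i=2
  #.##. -> .   bit 22 = 0  t=0,i=6
  #.#.# -> .   bit 21 = 0  t=4,i=1
  #.#.. -> #   bit 20 = 1  t=1,i=1
  #..## -> .   bit 19 = 0  t=0,i=9
  #..#. -> .   bit 18 = 0  t=0,i=3
  #...# -> #   bit 17 = 1  t=2,i=4
  #.... -> .   bit 16 = 0  t=1,i=3
  .#### -> #   bit 15 = 1  t=3,i=3
  .###. -> .   bit 14 = 0  t=0,i=0
  .##.# -> .   bit 13 = 0  t=3,i=0
  .##.. -> #   bit 12 = 1  t=0,i=7
  .#.## -> .   bit 11 = 0  t=0,i=5
  .#.#. -> #   bit 10 = 1  t=1,i=0
  .#..# -> .   bit 9 = 0  t=1,i=8
  .#... -> #   bit 8 = 1  t=1,i=2
  ..### -> #   bit 7 = 1  t=0,i=10
  ..##. -> #   bit 6 = 1  t=3,i=10
  ..#.# -> .   bit 5 = 0  t=0,i=4
  ..#.. -> .   bit 4 = 0  t=1,i=7
  ...## -> #   bit 3 = 1  t=2,i=10
  ...#. -> #   bit 2 = 1  t=1,i=6
  ....# -> .   bit 1 = 0  t=1,i=5
  ..... -> .   bit 0 = 0  t=1,i=4
  bits 11111101000100101001010111001100 = 4245853644

4245853644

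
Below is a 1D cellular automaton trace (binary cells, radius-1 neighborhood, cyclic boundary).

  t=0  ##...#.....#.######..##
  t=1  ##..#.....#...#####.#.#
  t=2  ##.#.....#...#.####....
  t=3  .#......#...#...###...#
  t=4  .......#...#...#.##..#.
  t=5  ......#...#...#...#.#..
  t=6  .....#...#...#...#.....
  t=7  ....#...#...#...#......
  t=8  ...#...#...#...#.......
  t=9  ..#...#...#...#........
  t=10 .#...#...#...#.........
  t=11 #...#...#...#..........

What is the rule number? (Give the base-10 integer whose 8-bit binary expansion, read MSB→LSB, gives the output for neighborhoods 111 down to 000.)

194

  nb ###: next=#  (t=0,i=0, bit7=1)
  nb ##.: next=#  (t=0,i=1, bit6=1)
  nb #.#: next=.  (t=0,i=12, bit5=0)
  nb #..: next=.  (t=0,i=2, bit4=0)
  nb .##: next=.  (t=0,i=13, bit3=0)
  nb .#.: next=.  (t=0,i=5, bit2=0)
  nb ..#: next=#  (t=0,i=4, bit1=1)
  nb ...: next=.  (t=0,i=3, bit0=0)
  bits 11000010 = 194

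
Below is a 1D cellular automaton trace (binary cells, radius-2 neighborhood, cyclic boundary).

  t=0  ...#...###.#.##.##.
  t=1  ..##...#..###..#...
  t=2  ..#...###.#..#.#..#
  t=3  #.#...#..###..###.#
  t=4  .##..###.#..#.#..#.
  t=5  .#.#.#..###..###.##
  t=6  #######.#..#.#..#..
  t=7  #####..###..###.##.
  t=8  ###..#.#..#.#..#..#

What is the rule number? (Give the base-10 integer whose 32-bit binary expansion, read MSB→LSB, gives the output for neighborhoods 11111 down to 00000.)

2393935573

  #####|#  b31=1 t=6,i=2
  ####.|.  b30=0 t=6,i=5
  ###.#|.  b29=0 t=0,i=9
  ###..|.  b28=0 t=1,i=12
  ##.##|#  b27=1 t=0,i=15
  ##.#.|#  b26=1 t=0,i=10
  ##..#|#  b25=1 t=1,i=13
  ##...|.  b24=0 t=0,i=18
  #.###|#  b23=1 t=7,i=0
  #.##.|.  b22=0 t=0,i=13
  #.#.#|#  b21=1 t=0,i=11
  #.#..|#  b20=1 t=2,i=10
  #..##|.  b19=0 t=1,i=9
  #..#.|.  b18=0 t=1,i=14
  #...#|.  b17=0 t=0,i=5
  #....|.  b16=0 t=0,i=0
  .####|#  b15=1 t=6,i=1
  .###.|.  b14=0 t=0,i=8
  .##.#|.  b13=0 t=0,i=14
  .##..|.  b12=0 t=0,i=17
  .#.##|#  b11=1 t=0,i=12
  .#.#.|#  b10=1 t=2,i=14
  .#..#|#  b9=1 t=1,i=8
  .#...|.  b8=0 t=0,i=4
  ..###|#  b7=1 t=0,i=7
  ..##.|#  b6=1 t=1,i=2
  ..#.#|.  b5=0 t=2,i=13
  ..#..|#  b4=1 t=0,i=3
  ...##|.  b3=0 t=0,i=6
  ...#.|#  b2=1 t=0,i=2
  ....#|.  b1=0 t=0,i=1
  .....|#  b0=1 t=1,i=18
  bits 10001110101100001000111011010101 = 2393935573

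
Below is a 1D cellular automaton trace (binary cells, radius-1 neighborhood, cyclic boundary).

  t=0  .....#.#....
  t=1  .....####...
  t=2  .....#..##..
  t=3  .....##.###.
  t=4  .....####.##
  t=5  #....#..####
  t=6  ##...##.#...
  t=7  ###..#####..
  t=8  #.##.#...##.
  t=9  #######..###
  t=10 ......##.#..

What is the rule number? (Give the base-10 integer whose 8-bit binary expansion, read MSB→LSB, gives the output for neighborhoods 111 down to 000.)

124

  ###|.  b7=0 t=1,i=6
  ##.|#  b6=1 t=1,i=8
  #.#|#  b5=1 t=0,i=6
  #..|#  b4=1 t=0,i=8
  .##|#  b3=1 t=1,i=5
  .#.|#  b2=1 t=0,i=5
  ..#|.  b1=0 t=0,i=4
  ...|.  b0=0 t=0,i=0
  bits 01111100 = 124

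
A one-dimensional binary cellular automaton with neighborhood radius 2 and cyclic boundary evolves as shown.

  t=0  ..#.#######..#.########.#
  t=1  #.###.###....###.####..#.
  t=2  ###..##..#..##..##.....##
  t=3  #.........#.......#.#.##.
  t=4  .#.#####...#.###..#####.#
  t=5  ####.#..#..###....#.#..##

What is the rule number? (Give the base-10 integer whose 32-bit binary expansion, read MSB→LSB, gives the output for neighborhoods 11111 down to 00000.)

2380271529

  ##### -> #   bit 31 = 1  t=0,i=6
  ####. -> .   bit 30 = 0  t=0,i=9
  ###.# -> .   bit 29 = 0  t=0,i=22
  ###.. -> .   bit 28 = 0  t=0,i=10
  ##.## -> #   bit 27 = 1  t=1,i=5
  ##.#. -> #   bit 26 = 1  t=0,i=23
  ##..# -> .   bit 25 = 0  t=0,i=11
  ##... -> #   bit 24 = 1  t=1,i=9
  #.### -> #   bit 23 = 1  t=0,i=4
  #.##. -> #   bit 22 = 1  t=3,i=22
  #.#.# -> #   bit 21 = 1  t=1,i=0
  #.#.. -> .   bit 20 = 0  t=0,i=24
  #..## -> .   bit 19 = 0  t=2,i=4
  #..#. -> .   bit 18 = 0  t=0,i=1
  #...# -> .   bit 17 = 0  t=4,i=9
  #.... -> .   bit 16 = 0  t=1,i=10
  .#### -> .   bit 15 = 0  t=0,i=5
  .###. -> .   bit 14 = 0  t=1,i=3
  .##.# -> .   bit 13 = 0  t=3,i=23
  .##.. -> .   bit 12 = 0  t=2,i=6
  .#.## -> #   bit 11 = 1  t=0,i=3
  .#.#. -> #   bit 10 = 1  t=1,i=24
  .#..# -> #   bit 9 = 1  t=0,i=0
  .#... -> #   bit 8 = 1  t=3,i=1
  ..### -> #   bit 7 = 1  t=1,i=13
  ..##. -> .   bit 6 = 0  t=2,i=5
  ..#.# -> #   bit 5 = 1  t=0,i=2
  ..#.. -> .   bit 4 = 0  t=2,i=9
  ...## -> #   bit 3 = 1  t=1,i=12
  ...#. -> .   bit 2 = 0  t=3,i=9
  ....# -> .   bit 1 = 0  t=1,i=11
  ..... -> #   bit 0 = 1  t=2,i=20
  bits 10001101111000000000111110101001 = 2380271529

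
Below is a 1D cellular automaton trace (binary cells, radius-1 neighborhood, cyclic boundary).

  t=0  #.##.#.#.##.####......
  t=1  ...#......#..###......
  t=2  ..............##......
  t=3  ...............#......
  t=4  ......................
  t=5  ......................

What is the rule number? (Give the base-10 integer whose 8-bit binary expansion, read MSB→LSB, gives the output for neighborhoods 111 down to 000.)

192

  [7] ### => #  t=0,i=13
  [6] ##. => #  t=0,i=3
  [5] #.# => .  t=0,i=1
  [4] #.. => .  t=0,i=16
  [3] .## => .  t=0,i=2
  [2] .#. => .  t=0,i=0
  [1] ..# => .  t=0,i=21
  [0] ... => .  t=0,i=17
  bits 11000000 = 192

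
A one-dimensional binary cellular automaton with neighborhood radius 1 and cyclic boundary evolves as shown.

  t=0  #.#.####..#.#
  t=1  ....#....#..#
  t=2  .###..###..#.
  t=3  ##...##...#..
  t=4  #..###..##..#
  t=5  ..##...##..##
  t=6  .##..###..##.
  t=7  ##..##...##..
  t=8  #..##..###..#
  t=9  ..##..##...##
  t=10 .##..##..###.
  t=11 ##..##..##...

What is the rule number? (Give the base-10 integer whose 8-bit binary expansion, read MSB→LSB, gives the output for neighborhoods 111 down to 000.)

11

  ### -> .   bit 7 = 0  t=0,i=5
  ##. -> .   bit 6 = 0  t=0,i=0
  #.# -> .   bit 5 = 0  t=0,i=1
  #.. -> .   bit 4 = 0  t=0,i=8
  .## -> #   bit 3 = 1  t=0,i=4
  .#. -> .   bit 2 = 0  t=0,i=2
  ..# -> #   bit 1 = 1  t=0,i=9
  ... -> #   bit 0 = 1  t=1,i=1
  bits 00001011 = 11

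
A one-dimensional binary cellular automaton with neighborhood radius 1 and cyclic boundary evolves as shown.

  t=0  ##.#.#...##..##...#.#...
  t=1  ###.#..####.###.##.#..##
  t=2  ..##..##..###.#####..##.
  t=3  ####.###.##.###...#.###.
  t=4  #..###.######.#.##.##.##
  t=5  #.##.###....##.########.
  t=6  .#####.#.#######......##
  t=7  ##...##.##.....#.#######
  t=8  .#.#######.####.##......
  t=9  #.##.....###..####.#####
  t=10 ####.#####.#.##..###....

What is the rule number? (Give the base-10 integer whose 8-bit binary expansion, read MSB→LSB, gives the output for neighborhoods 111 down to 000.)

  [7] ### => .  t=1,i=0
  [6] ##. => #  t=0,i=1
  [5] #.# => #  t=0,i=2
  [4] #.. => .  t=0,i=6
  [3] .## => #  t=0,i=0
  [2] .#. => .  t=0,i=3
  [1] ..# => #  t=0,i=8
  [0] ... => #  t=0,i=7
  bits 01101011 = 107

107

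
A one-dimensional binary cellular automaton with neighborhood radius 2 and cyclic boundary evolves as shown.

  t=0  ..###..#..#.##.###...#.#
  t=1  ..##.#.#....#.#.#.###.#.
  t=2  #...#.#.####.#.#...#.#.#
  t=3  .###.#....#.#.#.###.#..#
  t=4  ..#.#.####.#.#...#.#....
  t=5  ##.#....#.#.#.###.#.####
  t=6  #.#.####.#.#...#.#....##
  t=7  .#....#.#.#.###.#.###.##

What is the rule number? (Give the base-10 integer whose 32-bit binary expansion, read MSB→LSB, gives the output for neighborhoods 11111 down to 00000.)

  [31] ##### => #  t=5,i=22
  [30] ####. => #  t=2,i=10
  [29] ###.# => .  t=1,i=20
  [28] ###.. => .  t=0,i=4
  [27] ##.## => #  t=0,i=14
  [26] ##.#. => #  t=1,i=4
  [25] ##..# => #  t=0,i=5
  [24] ##... => #  t=0,i=18
  [23] #.### => .  t=0,i=15
  [22] #.##. => #  t=0,i=12
  [21] #.#.# => .  t=1,i=5
  [20] #.#.. => .  t=0,i=23
  [19] #..## => .  t=0,i=1
  [18] #..#. => .  t=0,i=6
  [17] #...# => #  t=0,i=19
  [16] #.... => #  t=1,i=9
  [15] .#### => .  t=2,i=9
  [14] .###. => #  t=0,i=3
  [13] .##.# => .  t=0,i=13
  [12] .##.. => .  t=2,i=0
  [11] .#.## => .  t=0,i=11
  [10] .#.#. => #  t=0,i=22
  [9] .#..# => .  t=0,i=0
  [8] .#... => #  t=1,i=8
  [7] ..### => #  t=0,i=2
  [6] ..##. => .  t=1,i=2
  [5] ..#.# => .  t=0,i=10
  [4] ..#.. => #  t=0,i=7
  [3] ...## => .  t=1,i=1
  [2] ...#. => #  t=0,i=20
  [1] ....# => #  t=1,i=10
  [0] ..... => #  t=4,i=22
  bits 11001111010000110100010110010111 = 3477292439

3477292439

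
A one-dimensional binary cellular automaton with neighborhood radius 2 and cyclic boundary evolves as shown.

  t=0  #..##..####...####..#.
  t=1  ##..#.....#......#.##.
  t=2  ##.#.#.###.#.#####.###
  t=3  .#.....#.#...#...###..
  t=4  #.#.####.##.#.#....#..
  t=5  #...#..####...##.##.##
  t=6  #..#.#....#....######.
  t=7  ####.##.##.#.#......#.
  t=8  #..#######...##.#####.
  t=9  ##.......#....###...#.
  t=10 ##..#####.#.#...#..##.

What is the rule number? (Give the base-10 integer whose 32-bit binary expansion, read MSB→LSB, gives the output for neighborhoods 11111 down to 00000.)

953430823

  #####|.  b31=0 t=2,i=15
  ####.|.  b30=0 t=0,i=9
  ###.#|#  b29=1 t=2,i=1
  ###..|#  b28=1 t=0,i=10
  ##.##|#  b27=1 t=1,i=21
  ##.#.|.  b26=0 t=2,i=2
  ##..#|.  b25=0 t=0,i=5
  ##...|.  b24=0 t=0,i=11
  #.###|#  b23=1 t=2,i=7
  #.##.|#  b22=1 t=1,i=0
  #.#.#|.  b21=0 t=2,i=3
  #.#..|#  b20=1 t=0,i=0
  #..##|.  b19=0 t=0,i=2
  #..#.|#  b18=1 t=0,i=19
  #...#|.  b17=0 t=0,i=12
  #....|.  b16=0 t=1,i=6
  .####|.  b15=0 t=0,i=8
  .###.|.  b14=0 t=2,i=8
  .##.#|#  b13=1 t=1,i=20
  .##..|#  b12=1 t=0,i=4
  .#.##|.  b11=0 t=1,i=18
  .#.#.|.  b10=0 t=0,i=21
  .#..#|#  b9=1 t=0,i=1
  .#...|#  b8=1 t=1,i=5
  ..###|.  b7=0 t=0,i=7
  ..##.|.  b6=0 t=0,i=3
  ..#.#|#  b5=1 t=0,i=20
  ..#..|.  b4=0 t=1,i=4
  ...##|.  b3=0 t=0,i=13
  ...#.|#  b2=1 t=1,i=9
  ....#|#  b1=1 t=1,i=8
  .....|#  b0=1 t=1,i=7
  bits 00111000110101000011001100100111 = 953430823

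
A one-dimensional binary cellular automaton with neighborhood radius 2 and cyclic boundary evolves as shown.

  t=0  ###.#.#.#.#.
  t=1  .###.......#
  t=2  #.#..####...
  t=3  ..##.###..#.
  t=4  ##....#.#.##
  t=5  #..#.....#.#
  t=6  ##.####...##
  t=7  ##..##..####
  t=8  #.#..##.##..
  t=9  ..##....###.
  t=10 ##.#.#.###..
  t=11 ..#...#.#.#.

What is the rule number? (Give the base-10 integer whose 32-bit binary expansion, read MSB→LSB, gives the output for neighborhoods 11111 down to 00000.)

  [31] ##### => .  t=7,i=10
  [30] ####. => #  t=2,i=7
  [29] ###.# => #  t=0,i=2
  [28] ###.. => .  t=1,i=3
  [27] ##.## => .  t=3,i=4
  [26] ##.#. => #  t=0,i=3
  [25] ##..# => #  t=3,i=8
  [24] ##... => .  t=1,i=4
  [23] #.### => .  t=0,i=0
  [22] #.##. => #  t=5,i=11
  [21] #.#.# => .  t=0,i=4
  [20] #.#.. => #  t=2,i=2
  [19] #..## => .  t=2,i=4
  [18] #..#. => .  t=3,i=9
  [17] #...# => #  t=2,i=10
  [16] #.... => #  t=1,i=5
  [15] .#### => #  t=2,i=6
  [14] .###. => #  t=0,i=1
  [13] .##.# => .  t=3,i=3
  [12] .##.. => #  t=5,i=0
  [11] .#.## => #  t=0,i=11
  [10] .#.#. => .  t=0,i=5
  [9] .#..# => #  t=2,i=3
  [8] .#... => #  t=3,i=11
  [7] ..### => #  t=2,i=5
  [6] ..##. => .  t=3,i=2
  [5] ..#.# => .  t=1,i=11
  [4] ..#.. => #  t=3,i=10
  [3] ...## => #  t=3,i=1
  [2] ...#. => .  t=1,i=10
  [1] ....# => .  t=1,i=9
  [0] ..... => #  t=1,i=6
  bits 01100110010100111101101110011001 = 1716771737

1716771737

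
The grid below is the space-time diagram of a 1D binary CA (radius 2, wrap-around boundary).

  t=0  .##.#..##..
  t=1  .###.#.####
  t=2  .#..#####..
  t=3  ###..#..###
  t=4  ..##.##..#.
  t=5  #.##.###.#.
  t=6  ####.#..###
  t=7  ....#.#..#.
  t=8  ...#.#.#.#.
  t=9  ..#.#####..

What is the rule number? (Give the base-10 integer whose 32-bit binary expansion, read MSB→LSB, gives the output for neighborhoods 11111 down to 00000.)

400735828

  #####|.  b31=0 t=2,i=6
  ####.|.  b30=0 t=1,i=9
  ###.#|.  b29=0 t=1,i=3
  ###..|#  b28=1 t=2,i=8
  ##.##|.  b27=0 t=1,i=0
  ##.#.|#  b26=1 t=0,i=3
  ##..#|#  b25=1 t=3,i=3
  ##...|#  b24=1 t=0,i=9
  #.###|#  b23=1 t=1,i=1
  #.##.|#  b22=1 t=4,i=5
  #.#.#|#  b21=1 t=1,i=5
  #.#..|.  b20=0 t=0,i=4
  #..##|.  b19=0 t=0,i=6
  #..#.|.  b18=0 t=3,i=4
  #...#|#  b17=1 t=0,i=10
  #....|.  b16=0 t=7,i=0
  .####|#  b15=1 t=1,i=8
  .###.|.  b14=0 t=1,i=2
  .##.#|#  b13=1 t=0,i=2
  .##..|#  b12=1 t=0,i=8
  .#.##|#  b11=1 t=1,i=6
  .#.#.|#  b10=1 t=5,i=10
  .#..#|#  b9=1 t=0,i=5
  .#...|.  b8=0 t=4,i=10
  ..###|.  b7=0 t=2,i=4
  ..##.|#  b6=1 t=0,i=1
  ..#.#|.  b5=0 t=7,i=4
  ..#..|#  b4=1 t=2,i=1
  ...##|.  b3=0 t=0,i=0
  ...#.|#  b2=1 t=2,i=0
  ....#|.  b1=0 t=7,i=2
  .....|.  b0=0 t=7,i=1
  bits 00010111111000101011111001010100 = 400735828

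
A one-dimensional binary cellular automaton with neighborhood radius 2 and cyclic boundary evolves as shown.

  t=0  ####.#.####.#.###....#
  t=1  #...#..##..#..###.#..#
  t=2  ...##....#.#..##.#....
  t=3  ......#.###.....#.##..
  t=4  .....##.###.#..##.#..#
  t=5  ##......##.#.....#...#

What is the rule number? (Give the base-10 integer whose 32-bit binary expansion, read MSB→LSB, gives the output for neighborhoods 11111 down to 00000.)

381797812

  ##### -> .   bit 31 = 0  t=0,i=1
  ####. -> .   bit 30 = 0  t=0,i=2
  ###.# -> .   bit 29 = 0  t=0,i=3
  ###.. -> #   bit 28 = 1  t=0,i=16
  ##.## -> .   bit 27 = 0  t=4,i=7
  ##.#. -> #   bit 26 = 1  t=0,i=4
  ##..# -> #   bit 25 = 1  t=1,i=9
  ##... -> .   bit 24 = 0  t=0,i=17
  #.### -> #   bit 23 = 1  t=0,i=7
  #.##. -> #   bit 22 = 1  t=3,i=18
  #.#.# -> .   bit 21 = 0  t=0,i=5
  #.#.. -> .   bit 20 = 0  t=1,i=18
  #..## -> .   bit 19 = 0  t=1,i=6
  #..#. -> .   bit 18 = 0  t=1,i=10
  #...# -> .   bit 17 = 0  t=1,i=2
  #.... -> #   bit 16 = 1  t=0,i=18
  .#### -> #   bit 15 = 1  t=0,i=0
  .###. -> #   bit 14 = 1  t=0,i=15
  .##.# -> .   bit 13 = 0  t=2,i=15
  .##.. -> .   bit 12 = 0  t=1,i=0
  .#.## -> .   bit 11 = 0  t=0,i=6
  .#.#. -> #   bit 10 = 1  t=2,i=10
  .#..# -> .   bit 9 = 0  t=1,i=5
  .#... -> #   bit 8 = 1  t=2,i=18
  ..### -> #   bit 7 = 1  t=0,i=21
  ..##. -> .   bit 6 = 0  t=1,i=7
  ..#.# -> #   bit 5 = 1  t=2,i=9
  ..#.. -> #   bit 4 = 1  t=1,i=4
  ...## -> .   bit 3 = 0  t=0,i=20
  ...#. -> #   bit 2 = 1  t=1,i=3
  ....# -> .   bit 1 = 0  t=0,i=19
  ..... -> .   bit 0 = 0  t=2,i=0
  bits 00010110110000011100010110110100 = 381797812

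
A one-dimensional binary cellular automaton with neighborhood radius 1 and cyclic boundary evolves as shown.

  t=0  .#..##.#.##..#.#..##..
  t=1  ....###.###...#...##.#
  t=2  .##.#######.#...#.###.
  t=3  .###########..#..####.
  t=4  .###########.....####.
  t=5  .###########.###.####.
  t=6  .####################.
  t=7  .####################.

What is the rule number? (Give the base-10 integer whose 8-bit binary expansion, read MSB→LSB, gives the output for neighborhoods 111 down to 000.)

  nb ###: next=#  (t=1,i=5, bit7=1)
  nb ##.: next=#  (t=0,i=5, bit6=1)
  nb #.#: next=#  (t=0,i=6, bit5=1)
  nb #..: next=.  (t=0,i=2, bit4=0)
  nb .##: next=#  (t=0,i=4, bit3=1)
  nb .#.: next=.  (t=0,i=1, bit2=0)
  nb ..#: next=.  (t=0,i=0, bit1=0)
  nb ...: next=#  (t=0,i=21, bit0=1)
  bits 11101001 = 233

233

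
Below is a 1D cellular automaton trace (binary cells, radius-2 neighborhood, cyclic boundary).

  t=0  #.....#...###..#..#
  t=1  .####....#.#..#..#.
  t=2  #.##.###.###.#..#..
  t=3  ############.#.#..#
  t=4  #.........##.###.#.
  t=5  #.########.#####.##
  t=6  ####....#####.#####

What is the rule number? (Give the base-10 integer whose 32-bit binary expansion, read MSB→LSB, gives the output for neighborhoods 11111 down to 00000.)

  #####|.  b31=0 t=3,i=1
  ####.|#  b30=1 t=1,i=3
  ###.#|#  b29=1 t=2,i=7
  ###..|.  b28=0 t=0,i=12
  ##.##|#  b27=1 t=2,i=4
  ##.#.|.  b26=0 t=2,i=12
  ##..#|.  b25=0 t=0,i=13
  ##...|#  b24=1 t=0,i=1
  #.###|#  b23=1 t=2,i=5
  #.##.|#  b22=1 t=2,i=2
  #.#.#|#  b21=1 t=3,i=13
  #.#..|#  b20=1 t=1,i=11
  #..##|#  b19=1 t=0,i=17
  #..#.|#  b18=1 t=0,i=14
  #...#|.  b17=0 t=0,i=8
  #....|#  b16=1 t=0,i=2
  .####|#  b15=1 t=1,i=2
  .###.|#  b14=1 t=0,i=11
  .##.#|#  b13=1 t=2,i=3
  .##..|.  b12=0 t=0,i=0
  .#.##|#  b11=1 t=2,i=1
  .#.#.|#  b10=1 t=1,i=10
  .#..#|.  b9=0 t=0,i=16
  .#...|.  b8=0 t=0,i=7
  ..###|.  b7=0 t=0,i=10
  ..##.|.  b6=0 t=0,i=18
  ..#.#|#  b5=1 t=1,i=9
  ..#..|.  b4=0 t=0,i=6
  ...##|#  b3=1 t=0,i=9
  ...#.|.  b2=0 t=0,i=5
  ....#|#  b1=1 t=0,i=4
  .....|#  b0=1 t=0,i=3
  bits 01101001111111011110110000101011 = 1778248747

1778248747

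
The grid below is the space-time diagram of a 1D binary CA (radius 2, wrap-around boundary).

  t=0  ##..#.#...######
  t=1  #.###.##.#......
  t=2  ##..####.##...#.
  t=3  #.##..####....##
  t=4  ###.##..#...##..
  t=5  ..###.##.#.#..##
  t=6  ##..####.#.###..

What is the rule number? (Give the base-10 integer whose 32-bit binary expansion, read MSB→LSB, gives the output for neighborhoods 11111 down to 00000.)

1786522410

  nb #####: next=.  (t=0,i=12, bit31=0)
  nb ####.: next=#  (t=0,i=0, bit30=1)
  nb ###.#: next=#  (t=1,i=4, bit29=1)
  nb ###..: next=.  (t=0,i=1, bit28=0)
  nb ##.##: next=#  (t=1,i=5, bit27=1)
  nb ##.#.: next=.  (t=1,i=8, bit26=0)
  nb ##..#: next=#  (t=0,i=2, bit25=1)
  nb ##...: next=.  (t=2,i=11, bit24=0)
  nb #.###: next=.  (t=1,i=2, bit23=0)
  nb #.##.: next=#  (t=1,i=6, bit22=1)
  nb #.#.#: next=#  (t=5,i=9, bit21=1)
  nb #.#..: next=#  (t=0,i=6, bit20=1)
  nb #..##: next=#  (t=2,i=3, bit19=1)
  nb #..#.: next=#  (t=0,i=3, bit18=1)
  nb #...#: next=.  (t=0,i=8, bit17=0)
  nb #....: next=.  (t=1,i=11, bit16=0)
  nb .####: next=.  (t=0,i=11, bit15=0)
  nb .###.: next=.  (t=1,i=3, bit14=0)
  nb .##.#: next=#  (t=1,i=7, bit13=1)
  nb .##..: next=.  (t=2,i=1, bit12=0)
  nb .#.##: next=#  (t=1,i=1, bit11=1)
  nb .#.#.: next=.  (t=0,i=5, bit10=0)
  nb .#..#: next=#  (t=5,i=12, bit9=1)
  nb .#...: next=#  (t=0,i=7, bit8=1)
  nb ..###: next=.  (t=0,i=10, bit7=0)
  nb ..##.: next=.  (t=4,i=12, bit6=0)
  nb ..#.#: next=#  (t=0,i=4, bit5=1)
  nb ..#..: next=.  (t=4,i=8, bit4=0)
  nb ...##: next=#  (t=0,i=9, bit3=1)
  nb ...#.: next=.  (t=1,i=15, bit2=0)
  nb ....#: next=#  (t=1,i=14, bit1=1)
  nb .....: next=.  (t=1,i=12, bit0=0)
  bits 01101010011111000010101100101010 = 1786522410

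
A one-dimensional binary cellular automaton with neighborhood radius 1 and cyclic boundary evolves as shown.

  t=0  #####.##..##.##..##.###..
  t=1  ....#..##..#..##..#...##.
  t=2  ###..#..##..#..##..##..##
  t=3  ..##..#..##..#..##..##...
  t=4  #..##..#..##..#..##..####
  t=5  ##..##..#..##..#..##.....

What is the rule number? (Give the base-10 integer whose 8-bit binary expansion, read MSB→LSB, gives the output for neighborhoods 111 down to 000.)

81

  [7] ### => .  t=0,i=1
  [6] ##. => #  t=0,i=4
  [5] #.# => .  t=0,i=5
  [4] #.. => #  t=0,i=8
  [3] .## => .  t=0,i=0
  [2] .#. => .  t=1,i=4
  [1] ..# => .  t=0,i=9
  [0] ... => #  t=1,i=0
  bits 01010001 = 81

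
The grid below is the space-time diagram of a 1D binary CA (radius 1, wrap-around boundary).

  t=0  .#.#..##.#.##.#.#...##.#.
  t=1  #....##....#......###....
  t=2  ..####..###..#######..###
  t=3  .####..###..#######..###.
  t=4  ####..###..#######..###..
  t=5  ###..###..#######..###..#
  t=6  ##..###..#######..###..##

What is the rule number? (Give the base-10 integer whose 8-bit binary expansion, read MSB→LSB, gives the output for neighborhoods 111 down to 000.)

  nb ###: next=#  (t=1,i=19, bit7=1)
  nb ##.: next=.  (t=0,i=7, bit6=0)
  nb #.#: next=.  (t=0,i=2, bit5=0)
  nb #..: next=.  (t=0,i=4, bit4=0)
  nb .##: next=#  (t=0,i=6, bit3=1)
  nb .#.: next=.  (t=0,i=1, bit2=0)
  nb ..#: next=#  (t=0,i=0, bit1=1)
  nb ...: next=#  (t=0,i=18, bit0=1)
  bits 10001011 = 139

139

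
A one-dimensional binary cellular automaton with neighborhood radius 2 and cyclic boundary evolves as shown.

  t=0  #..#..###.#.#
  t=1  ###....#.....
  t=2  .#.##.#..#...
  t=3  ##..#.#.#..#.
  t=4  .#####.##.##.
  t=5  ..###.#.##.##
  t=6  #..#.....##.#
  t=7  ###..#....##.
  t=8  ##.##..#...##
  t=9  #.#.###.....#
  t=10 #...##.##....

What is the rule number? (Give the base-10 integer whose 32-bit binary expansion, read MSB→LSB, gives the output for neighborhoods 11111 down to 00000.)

3415602212

  #####|#  b31=1 t=4,i=3
  ####.|#  b30=1 t=4,i=4
  ###.#|.  b29=0 t=0,i=8
  ###..|.  b28=0 t=1,i=2
  ##.##|#  b27=1 t=4,i=6
  ##.#.|.  b26=0 t=0,i=9
  ##..#|#  b25=1 t=0,i=1
  ##...|#  b24=1 t=1,i=3
  #.###|#  b23=1 t=7,i=0
  #.##.|.  b22=0 t=0,i=12
  #.#.#|.  b21=0 t=0,i=10
  #.#..|#  b20=1 t=2,i=6
  #..##|.  b19=0 t=0,i=5
  #..#.|#  b18=1 t=0,i=2
  #...#|.  b17=0 t=8,i=9
  #....|#  b16=1 t=1,i=4
  .####|#  b15=1 t=4,i=2
  .###.|#  b14=1 t=0,i=7
  .##.#|#  b13=1 t=2,i=4
  .##..|#  b12=1 t=0,i=0
  .#.##|.  b11=0 t=0,i=11
  .#.#.|#  b10=1 t=3,i=5
  .#..#|.  b9=0 t=0,i=4
  .#...|.  b8=0 t=1,i=8
  ..###|.  b7=0 t=0,i=6
  ..##.|.  b6=0 t=6,i=9
  ..#.#|#  b5=1 t=2,i=1
  ..#..|.  b4=0 t=0,i=3
  ...##|.  b3=0 t=1,i=12
  ...#.|#  b2=1 t=1,i=6
  ....#|.  b1=0 t=1,i=5
  .....|.  b0=0 t=1,i=10
  bits 11001011100101011111010000100100 = 3415602212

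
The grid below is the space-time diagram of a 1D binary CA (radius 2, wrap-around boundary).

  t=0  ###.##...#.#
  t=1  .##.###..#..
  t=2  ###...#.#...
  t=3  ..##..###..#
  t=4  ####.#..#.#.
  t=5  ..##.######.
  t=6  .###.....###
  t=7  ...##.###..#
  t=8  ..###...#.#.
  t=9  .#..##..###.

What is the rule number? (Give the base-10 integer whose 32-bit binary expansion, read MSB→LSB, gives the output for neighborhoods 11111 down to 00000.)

1903965803

  [31] ##### => .  t=5,i=7
  [30] ####. => #  t=0,i=1
  [29] ###.# => #  t=0,i=2
  [28] ###.. => #  t=1,i=6
  [27] ##.## => .  t=0,i=3
  [26] ##.#. => .  t=4,i=4
  [25] ##..# => .  t=1,i=7
  [24] ##... => #  t=0,i=6
  [23] #.### => .  t=0,i=11
  [22] #.##. => #  t=0,i=4
  [21] #.#.# => #  t=4,i=10
  [20] #.#.. => #  t=2,i=8
  [19] #..## => #  t=3,i=1
  [18] #..#. => #  t=1,i=8
  [17] #...# => .  t=0,i=7
  [16] #.... => .  t=6,i=5
  [15] .#### => .  t=0,i=0
  [14] .###. => .  t=1,i=5
  [13] .##.# => #  t=1,i=2
  [12] .##.. => #  t=0,i=5
  [11] .#.## => .  t=0,i=10
  [10] .#.#. => #  t=2,i=7
  [9] .#..# => #  t=3,i=0
  [8] .#... => .  t=1,i=10
  [7] ..### => .  t=2,i=0
  [6] ..##. => #  t=1,i=1
  [5] ..#.# => #  t=0,i=9
  [4] ..#.. => .  t=1,i=9
  [3] ...## => #  t=1,i=0
  [2] ...#. => .  t=0,i=8
  [1] ....# => #  t=6,i=7
  [0] ..... => #  t=6,i=6
  bits 01110001011111000011011001101011 = 1903965803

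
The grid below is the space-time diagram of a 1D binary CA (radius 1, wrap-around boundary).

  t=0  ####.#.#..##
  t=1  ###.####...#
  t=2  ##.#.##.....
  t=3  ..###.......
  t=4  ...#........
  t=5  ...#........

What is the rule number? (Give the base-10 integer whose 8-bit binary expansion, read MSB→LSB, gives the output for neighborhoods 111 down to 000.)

164

  nb ###: next=#  (t=0,i=0, bit7=1)
  nb ##.: next=.  (t=0,i=3, bit6=0)
  nb #.#: next=#  (t=0,i=4, bit5=1)
  nb #..: next=.  (t=0,i=8, bit4=0)
  nb .##: next=.  (t=0,i=10, bit3=0)
  nb .#.: next=#  (t=0,i=5, bit2=1)
  nb ..#: next=.  (t=0,i=9, bit1=0)
  nb ...: next=.  (t=1,i=9, bit0=0)
  bits 10100100 = 164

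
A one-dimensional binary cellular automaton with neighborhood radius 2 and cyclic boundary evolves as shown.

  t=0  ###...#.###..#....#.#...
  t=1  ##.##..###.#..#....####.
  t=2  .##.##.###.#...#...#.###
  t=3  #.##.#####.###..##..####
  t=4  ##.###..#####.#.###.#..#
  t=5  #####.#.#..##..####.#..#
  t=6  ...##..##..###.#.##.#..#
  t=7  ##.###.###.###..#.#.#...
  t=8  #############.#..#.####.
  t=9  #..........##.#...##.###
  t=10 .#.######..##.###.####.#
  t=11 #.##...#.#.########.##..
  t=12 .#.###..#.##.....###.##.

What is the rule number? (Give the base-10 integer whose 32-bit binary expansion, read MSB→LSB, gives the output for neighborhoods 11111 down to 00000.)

  ##### -> .   bit 31 = 0  t=3,i=7
  ####. -> #   bit 30 = 1  t=1,i=21
  ###.# -> #   bit 29 = 1  t=1,i=9
  ###.. -> .   bit 28 = 0  t=0,i=2
  ##.## -> #   bit 27 = 1  t=1,i=2
  ##.#. -> .   bit 26 = 0  t=1,i=10
  ##..# -> #   bit 25 = 1  t=0,i=11
  ##... -> #   bit 24 = 1  t=0,i=3
  #.### -> #   bit 23 = 1  t=0,i=8
  #.##. -> .   bit 22 = 0  t=1,i=0
  #.#.# -> .   bit 21 = 0  t=4,i=14
  #.#.. -> #   bit 20 = 1  t=0,i=20
  #..## -> .   bit 19 = 0  t=1,i=6
  #..#. -> .   bit 18 = 0  t=0,i=12
  #...# -> #   bit 17 = 1  t=0,i=4
  #.... -> .   bit 16 = 0  t=0,i=15
  .#### -> .   bit 15 = 0  t=1,i=20
  .###. -> #   bit 14 = 1  t=0,i=1
  .##.# -> #   bit 13 = 1  t=1,i=1
  .##.. -> #   bit 12 = 1  t=1,i=4
  .#.## -> #   bit 11 = 1  t=0,i=7
  .#.#. -> #   bit 10 = 1  t=0,i=19
  .#..# -> .   bit 9 = 0  t=1,i=12
  .#... -> #   bit 8 = 1  t=0,i=14
  ..### -> #   bit 7 = 1  t=0,i=0
  ..##. -> #   bit 6 = 1  t=3,i=16
  ..#.# -> .   bit 5 = 0  t=0,i=6
  ..#.. -> .   bit 4 = 0  t=0,i=13
  ...## -> .   bit 3 = 0  t=0,i=23
  ...#. -> .   bit 2 = 0  t=0,i=5
  ....# -> .   bit 1 = 0  t=0,i=16
  ..... -> #   bit 0 = 1  t=9,i=3
  bits 01101011100100100111110111000001 = 1804762561

1804762561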